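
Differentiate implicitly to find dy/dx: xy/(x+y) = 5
Differentiate both sides with respect to x, treating y as y(x). By the chain rule, any term containing y contributes a factor of y' = dy/dx when we differentiate it.

Move every term to one side and write the relation as F(x, y) = 0. Term by term,
  d/dx[xy/(x + y)] = xy(-y' - 1)/(x + y)^2 + x·y'/(x + y) + y/(x + y)
  d/dx[-5] = 0

The pieces without y' make up ∂F/∂x and the coefficient of y' is ∂F/∂y:
  ∂F/∂x = -xy/(x + y)^2 + y/(x + y),
  ∂F/∂y = -xy/(x + y)^2 + x/(x + y).

Since d/dx[F] = ∂F/∂x + (∂F/∂y)·y' = 0, solve for y':
  (∂F/∂y)·y' = -∂F/∂x
  dy/dx = -(∂F/∂x)/(∂F/∂y) = -(-xy/(x + y)^2 + y/(x + y))/(-xy/(x + y)^2 + x/(x + y))
        = -(y^2/(x + y)^2)/(x^2/(x + y)^2) = -y^2/x^2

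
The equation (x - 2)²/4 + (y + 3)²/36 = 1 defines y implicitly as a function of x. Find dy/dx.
Apply d/dx to both sides, remembering that y depends on x. Each occurrence of y therefore brings in a y' = dy/dx via the chain rule.

With F(x, y) equal to the left-hand side minus the right, differentiate F term by term:
  d/dx[(x - 2)^2/4] = x/2 - 1
  d/dx[(y + 3)^2/36] = y'(y + 3)/18
  d/dx[-1] = 0
Adding these up, d/dx[F] = 0 becomes
  (x/2 - 1) + (y/18 + 1/6)·y' = 0,
so isolating y',
  dy/dx = -(x/2 - 1)/(y/18 + 1/6)
        = -((x - 2)/2)/((y + 3)/18) = 9(2 - x)/(y + 3)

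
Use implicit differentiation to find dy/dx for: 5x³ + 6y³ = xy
Differentiate both sides with respect to x, treating y as y(x). By the chain rule, any term containing y contributes a factor of y' = dy/dx when we differentiate it.

Move every term to one side and write the relation as F(x, y) = 0. Term by term,
  d/dx[5x^3] = 15x^2
  d/dx[-xy] = -x·y' - y
  d/dx[6y^3] = 18y^2·y'

The pieces without y' make up ∂F/∂x and the coefficient of y' is ∂F/∂y:
  ∂F/∂x = 15x^2 - y,
  ∂F/∂y = -x + 18y^2.

Since d/dx[F] = ∂F/∂x + (∂F/∂y)·y' = 0, solve for y':
  (∂F/∂y)·y' = -∂F/∂x
  dy/dx = -(∂F/∂x)/(∂F/∂y) = -(15x^2 - y)/(-x + 18y^2) = (15x^2 - y)/(x - 18y^2)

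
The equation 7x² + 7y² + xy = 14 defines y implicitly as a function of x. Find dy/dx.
Differentiate the relation implicitly: treat y = y(x) and apply the chain rule, so every y-derivative picks up a y' = dy/dx factor.

With everything moved to the left-hand side, differentiate term by term:
  d/dx[7x^2] = 14x
  d/dx[xy] = x·y' + y
  d/dx[7y^2] = 14y·y'
  d/dx[-14] = 0

Separating the contributions that come from x directly and those that come through y:
  without y':      14x + y
  multiplying y':  x + 14y

so (14x + y) + (x + 14y)·y' = 0, and therefore
  dy/dx = -(14x + y)/(x + 14y) = (-14x - y)/(x + 14y)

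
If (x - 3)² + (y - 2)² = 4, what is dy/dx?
Take d/dx of both sides. Since y is implicitly a function of x, the chain rule attaches a y' = dy/dx factor whenever we differentiate through y.

Set F(x, y) = (left side) − (right side), so the curve is F = 0. Differentiating each term of F:
  d/dx[(x - 3)^2] = 2x - 6
  d/dx[(y - 2)^2] = 2·y'(y - 2)
  d/dx[-4] = 0

Collecting, the y'-free part is the partial derivative in x and the y' coefficient is the partial derivative in y:
  ∂F/∂x = 2x - 6
  ∂F/∂y = 2y - 4

so d/dx[F(x, y(x))] = ∂F/∂x + (∂F/∂y)·y' = 0. Rearranging,
  dy/dx = -(∂F/∂x)/(∂F/∂y) = -(2x - 6)/(2y - 4) = (3 - x)/(y - 2)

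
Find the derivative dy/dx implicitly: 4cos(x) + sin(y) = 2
Differentiate the relation implicitly: treat y = y(x) and apply the chain rule, so every y-derivative picks up a y' = dy/dx factor.

With everything moved to the left-hand side, differentiate term by term:
  d/dx[sin(y)] = y'·cos(y)
  d/dx[4cos(x)] = -4sin(x)
  d/dx[-2] = 0

Separating the contributions that come from x directly and those that come through y:
  without y':      -4sin(x)
  multiplying y':  cos(y)

so (-4sin(x)) + (cos(y))·y' = 0, and therefore
  dy/dx = -(-4sin(x))/(cos(y)) = 4sin(x)/cos(y)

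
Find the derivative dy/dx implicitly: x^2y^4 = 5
Differentiate both sides with respect to x, treating y as y(x). By the chain rule, any term containing y contributes a factor of y' = dy/dx when we differentiate it.

Move every term to one side and write the relation as F(x, y) = 0. Term by term,
  d/dx[x^2y^4] = 4x^2y^3·y' + 2xy^4
  d/dx[-5] = 0

The pieces without y' make up ∂F/∂x and the coefficient of y' is ∂F/∂y:
  ∂F/∂x = 2xy^4,
  ∂F/∂y = 4x^2y^3.

Since d/dx[F] = ∂F/∂x + (∂F/∂y)·y' = 0, solve for y':
  (∂F/∂y)·y' = -∂F/∂x
  dy/dx = -(∂F/∂x)/(∂F/∂y) = -(2xy^4)/(4x^2y^3) = -y/(2x)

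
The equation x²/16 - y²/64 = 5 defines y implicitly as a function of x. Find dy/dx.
Take d/dx of both sides. Since y is implicitly a function of x, the chain rule attaches a y' = dy/dx factor whenever we differentiate through y.

Set F(x, y) = (left side) − (right side), so the curve is F = 0. Differentiating each term of F:
  d/dx[x^2/16] = x/8
  d/dx[-y^2/64] = -y·y'/32
  d/dx[-5] = 0

Collecting, the y'-free part is the partial derivative in x and the y' coefficient is the partial derivative in y:
  ∂F/∂x = x/8
  ∂F/∂y = -y/32

so d/dx[F(x, y(x))] = ∂F/∂x + (∂F/∂y)·y' = 0. Rearranging,
  dy/dx = -(∂F/∂x)/(∂F/∂y) = -(x/8)/(-y/32) = 4x/y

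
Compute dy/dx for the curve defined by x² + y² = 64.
Take d/dx of both sides. Since y is implicitly a function of x, the chain rule attaches a y' = dy/dx factor whenever we differentiate through y.

Set F(x, y) = (left side) − (right side), so the curve is F = 0. Differentiating each term of F:
  d/dx[x^2] = 2x
  d/dx[y^2] = 2y·y'
  d/dx[-64] = 0

Collecting, the y'-free part is the partial derivative in x and the y' coefficient is the partial derivative in y:
  ∂F/∂x = 2x
  ∂F/∂y = 2y

so d/dx[F(x, y(x))] = ∂F/∂x + (∂F/∂y)·y' = 0. Rearranging,
  dy/dx = -(∂F/∂x)/(∂F/∂y) = -(2x)/(2y) = -x/y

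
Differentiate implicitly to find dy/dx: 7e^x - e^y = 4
Take d/dx of both sides. Since y is implicitly a function of x, the chain rule attaches a y' = dy/dx factor whenever we differentiate through y.

Set F(x, y) = (left side) − (right side), so the curve is F = 0. Differentiating each term of F:
  d/dx[7e^(x)] = 7e^(x)
  d/dx[-e^(y)] = -y'·e^(y)
  d/dx[-4] = 0

Collecting, the y'-free part is the partial derivative in x and the y' coefficient is the partial derivative in y:
  ∂F/∂x = 7e^(x)
  ∂F/∂y = -e^(y)

so d/dx[F(x, y(x))] = ∂F/∂x + (∂F/∂y)·y' = 0. Rearranging,
  dy/dx = -(∂F/∂x)/(∂F/∂y) = -(7e^(x))/(-e^(y)) = 7e^(x - y)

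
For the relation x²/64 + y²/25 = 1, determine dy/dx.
Apply d/dx to both sides, remembering that y depends on x. Each occurrence of y therefore brings in a y' = dy/dx via the chain rule.

With F(x, y) equal to the left-hand side minus the right, differentiate F term by term:
  d/dx[x^2/64] = x/32
  d/dx[y^2/25] = 2y·y'/25
  d/dx[-1] = 0
Adding these up, d/dx[F] = 0 becomes
  (x/32) + (2y/25)·y' = 0,
so isolating y',
  dy/dx = -(x/32)/(2y/25) = -25x/(64y)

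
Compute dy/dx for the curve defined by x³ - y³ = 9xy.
Differentiate both sides with respect to x, treating y as y(x). By the chain rule, any term containing y contributes a factor of y' = dy/dx when we differentiate it.

Move every term to one side and write the relation as F(x, y) = 0. Term by term,
  d/dx[x^3] = 3x^2
  d/dx[-9xy] = -9x·y' - 9y
  d/dx[-y^3] = -3y^2·y'

The pieces without y' make up ∂F/∂x and the coefficient of y' is ∂F/∂y:
  ∂F/∂x = 3x^2 - 9y,
  ∂F/∂y = -9x - 3y^2.

Since d/dx[F] = ∂F/∂x + (∂F/∂y)·y' = 0, solve for y':
  (∂F/∂y)·y' = -∂F/∂x
  dy/dx = -(∂F/∂x)/(∂F/∂y) = -(3x^2 - 9y)/(-9x - 3y^2) = (x^2 - 3y)/(3x + y^2)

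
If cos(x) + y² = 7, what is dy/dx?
Apply d/dx to both sides, remembering that y depends on x. Each occurrence of y therefore brings in a y' = dy/dx via the chain rule.

With F(x, y) equal to the left-hand side minus the right, differentiate F term by term:
  d/dx[y^2] = 2y·y'
  d/dx[cos(x)] = -sin(x)
  d/dx[-7] = 0
Adding these up, d/dx[F] = 0 becomes
  (-sin(x)) + (2y)·y' = 0,
so isolating y',
  dy/dx = -(-sin(x))/(2y) = sin(x)/(2y)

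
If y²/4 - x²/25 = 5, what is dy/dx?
Differentiate the relation implicitly: treat y = y(x) and apply the chain rule, so every y-derivative picks up a y' = dy/dx factor.

With everything moved to the left-hand side, differentiate term by term:
  d/dx[-x^2/25] = -2x/25
  d/dx[y^2/4] = y·y'/2
  d/dx[-5] = 0

Separating the contributions that come from x directly and those that come through y:
  without y':      -2x/25
  multiplying y':  y/2

so (-2x/25) + (y/2)·y' = 0, and therefore
  dy/dx = -(-2x/25)/(y/2) = 4x/(25y)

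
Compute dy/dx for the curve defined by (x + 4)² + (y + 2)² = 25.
Apply d/dx to both sides, remembering that y depends on x. Each occurrence of y therefore brings in a y' = dy/dx via the chain rule.

With F(x, y) equal to the left-hand side minus the right, differentiate F term by term:
  d/dx[(x + 4)^2] = 2x + 8
  d/dx[(y + 2)^2] = 2·y'(y + 2)
  d/dx[-25] = 0
Adding these up, d/dx[F] = 0 becomes
  (2x + 8) + (2y + 4)·y' = 0,
so isolating y',
  dy/dx = -(2x + 8)/(2y + 4) = (-x - 4)/(y + 2)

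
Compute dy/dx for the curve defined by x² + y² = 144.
Take d/dx of both sides. Since y is implicitly a function of x, the chain rule attaches a y' = dy/dx factor whenever we differentiate through y.

Set F(x, y) = (left side) − (right side), so the curve is F = 0. Differentiating each term of F:
  d/dx[x^2] = 2x
  d/dx[y^2] = 2y·y'
  d/dx[-144] = 0

Collecting, the y'-free part is the partial derivative in x and the y' coefficient is the partial derivative in y:
  ∂F/∂x = 2x
  ∂F/∂y = 2y

so d/dx[F(x, y(x))] = ∂F/∂x + (∂F/∂y)·y' = 0. Rearranging,
  dy/dx = -(∂F/∂x)/(∂F/∂y) = -(2x)/(2y) = -x/y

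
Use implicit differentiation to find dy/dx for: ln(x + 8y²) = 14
Take d/dx of both sides. Since y is implicitly a function of x, the chain rule attaches a y' = dy/dx factor whenever we differentiate through y.

Set F(x, y) = (left side) − (right side), so the curve is F = 0. Differentiating each term of F:
  d/dx[ln(x + 8y^2)] = (16y·y' + 1)/(x + 8y^2)
  d/dx[-14] = 0

Collecting, the y'-free part is the partial derivative in x and the y' coefficient is the partial derivative in y:
  ∂F/∂x = 1/(x + 8y^2)
  ∂F/∂y = 16y/(x + 8y^2)

so d/dx[F(x, y(x))] = ∂F/∂x + (∂F/∂y)·y' = 0. Rearranging,
  dy/dx = -(∂F/∂x)/(∂F/∂y) = -(1/(x + 8y^2))/(16y/(x + 8y^2)) = -1/(16y)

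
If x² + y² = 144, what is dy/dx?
Differentiate both sides with respect to x, treating y as y(x). By the chain rule, any term containing y contributes a factor of y' = dy/dx when we differentiate it.

Move every term to one side and write the relation as F(x, y) = 0. Term by term,
  d/dx[x^2] = 2x
  d/dx[y^2] = 2y·y'
  d/dx[-144] = 0

The pieces without y' make up ∂F/∂x and the coefficient of y' is ∂F/∂y:
  ∂F/∂x = 2x,
  ∂F/∂y = 2y.

Since d/dx[F] = ∂F/∂x + (∂F/∂y)·y' = 0, solve for y':
  (∂F/∂y)·y' = -∂F/∂x
  dy/dx = -(∂F/∂x)/(∂F/∂y) = -(2x)/(2y) = -x/y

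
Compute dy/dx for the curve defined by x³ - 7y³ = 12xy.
Differentiate both sides with respect to x, treating y as y(x). By the chain rule, any term containing y contributes a factor of y' = dy/dx when we differentiate it.

Move every term to one side and write the relation as F(x, y) = 0. Term by term,
  d/dx[x^3] = 3x^2
  d/dx[-12xy] = -12x·y' - 12y
  d/dx[-7y^3] = -21y^2·y'

The pieces without y' make up ∂F/∂x and the coefficient of y' is ∂F/∂y:
  ∂F/∂x = 3x^2 - 12y,
  ∂F/∂y = -12x - 21y^2.

Since d/dx[F] = ∂F/∂x + (∂F/∂y)·y' = 0, solve for y':
  (∂F/∂y)·y' = -∂F/∂x
  dy/dx = -(∂F/∂x)/(∂F/∂y) = -(3x^2 - 12y)/(-12x - 21y^2) = (x^2 - 4y)/(4x + 7y^2)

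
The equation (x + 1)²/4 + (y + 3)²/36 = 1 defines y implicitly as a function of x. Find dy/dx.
Apply d/dx to both sides, remembering that y depends on x. Each occurrence of y therefore brings in a y' = dy/dx via the chain rule.

With F(x, y) equal to the left-hand side minus the right, differentiate F term by term:
  d/dx[(x + 1)^2/4] = x/2 + 1/2
  d/dx[(y + 3)^2/36] = y'(y + 3)/18
  d/dx[-1] = 0
Adding these up, d/dx[F] = 0 becomes
  (x/2 + 1/2) + (y/18 + 1/6)·y' = 0,
so isolating y',
  dy/dx = -(x/2 + 1/2)/(y/18 + 1/6)
        = -((x + 1)/2)/((y + 3)/18) = 9(-x - 1)/(y + 3)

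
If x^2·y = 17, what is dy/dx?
Differentiate the relation implicitly: treat y = y(x) and apply the chain rule, so every y-derivative picks up a y' = dy/dx factor.

With everything moved to the left-hand side, differentiate term by term:
  d/dx[x^2y] = x^2·y' + 2xy
  d/dx[-17] = 0

Separating the contributions that come from x directly and those that come through y:
  without y':      2xy
  multiplying y':  x^2

so (2xy) + (x^2)·y' = 0, and therefore
  dy/dx = -(2xy)/(x^2) = -2y/x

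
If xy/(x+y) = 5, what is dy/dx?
Differentiate the relation implicitly: treat y = y(x) and apply the chain rule, so every y-derivative picks up a y' = dy/dx factor.

With everything moved to the left-hand side, differentiate term by term:
  d/dx[xy/(x + y)] = xy(-y' - 1)/(x + y)^2 + x·y'/(x + y) + y/(x + y)
  d/dx[-5] = 0

Separating the contributions that come from x directly and those that come through y:
  without y':      -xy/(x + y)^2 + y/(x + y)
  multiplying y':  -xy/(x + y)^2 + x/(x + y)

so (-xy/(x + y)^2 + y/(x + y)) + (-xy/(x + y)^2 + x/(x + y))·y' = 0, and therefore
  dy/dx = -(-xy/(x + y)^2 + y/(x + y))/(-xy/(x + y)^2 + x/(x + y))
        = -(y^2/(x + y)^2)/(x^2/(x + y)^2) = -y^2/x^2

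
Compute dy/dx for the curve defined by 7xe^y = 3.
Differentiate both sides with respect to x, treating y as y(x). By the chain rule, any term containing y contributes a factor of y' = dy/dx when we differentiate it.

Move every term to one side and write the relation as F(x, y) = 0. Term by term,
  d/dx[7x·e^(y)] = 7x·y'·e^(y) + 7e^(y)
  d/dx[-3] = 0

The pieces without y' make up ∂F/∂x and the coefficient of y' is ∂F/∂y:
  ∂F/∂x = 7e^(y),
  ∂F/∂y = 7x·e^(y).

Since d/dx[F] = ∂F/∂x + (∂F/∂y)·y' = 0, solve for y':
  (∂F/∂y)·y' = -∂F/∂x
  dy/dx = -(∂F/∂x)/(∂F/∂y) = -(7e^(y))/(7x·e^(y)) = -1/x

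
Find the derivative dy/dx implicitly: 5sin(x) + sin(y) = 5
Differentiate the relation implicitly: treat y = y(x) and apply the chain rule, so every y-derivative picks up a y' = dy/dx factor.

With everything moved to the left-hand side, differentiate term by term:
  d/dx[5sin(x)] = 5cos(x)
  d/dx[sin(y)] = y'·cos(y)
  d/dx[-5] = 0

Separating the contributions that come from x directly and those that come through y:
  without y':      5cos(x)
  multiplying y':  cos(y)

so (5cos(x)) + (cos(y))·y' = 0, and therefore
  dy/dx = -(5cos(x))/(cos(y)) = -5cos(x)/cos(y)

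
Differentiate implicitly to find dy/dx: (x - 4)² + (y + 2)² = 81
Differentiate both sides with respect to x, treating y as y(x). By the chain rule, any term containing y contributes a factor of y' = dy/dx when we differentiate it.

Move every term to one side and write the relation as F(x, y) = 0. Term by term,
  d/dx[(x - 4)^2] = 2x - 8
  d/dx[(y + 2)^2] = 2·y'(y + 2)
  d/dx[-81] = 0

The pieces without y' make up ∂F/∂x and the coefficient of y' is ∂F/∂y:
  ∂F/∂x = 2x - 8,
  ∂F/∂y = 2y + 4.

Since d/dx[F] = ∂F/∂x + (∂F/∂y)·y' = 0, solve for y':
  (∂F/∂y)·y' = -∂F/∂x
  dy/dx = -(∂F/∂x)/(∂F/∂y) = -(2x - 8)/(2y + 4) = (4 - x)/(y + 2)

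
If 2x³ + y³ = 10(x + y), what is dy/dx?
Apply d/dx to both sides, remembering that y depends on x. Each occurrence of y therefore brings in a y' = dy/dx via the chain rule.

With F(x, y) equal to the left-hand side minus the right, differentiate F term by term:
  d/dx[2x^3] = 6x^2
  d/dx[-10x] = -10
  d/dx[y^3] = 3y^2·y'
  d/dx[-10y] = -10·y'
Adding these up, d/dx[F] = 0 becomes
  (6x^2 - 10) + (3y^2 - 10)·y' = 0,
so isolating y',
  dy/dx = -(6x^2 - 10)/(3y^2 - 10) = 2(5 - 3x^2)/(3y^2 - 10)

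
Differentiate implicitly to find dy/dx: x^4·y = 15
Apply d/dx to both sides, remembering that y depends on x. Each occurrence of y therefore brings in a y' = dy/dx via the chain rule.

With F(x, y) equal to the left-hand side minus the right, differentiate F term by term:
  d/dx[x^4y] = x^4·y' + 4x^3y
  d/dx[-15] = 0
Adding these up, d/dx[F] = 0 becomes
  (4x^3y) + (x^4)·y' = 0,
so isolating y',
  dy/dx = -(4x^3y)/(x^4) = -4y/x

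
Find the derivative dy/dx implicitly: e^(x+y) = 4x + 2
Take d/dx of both sides. Since y is implicitly a function of x, the chain rule attaches a y' = dy/dx factor whenever we differentiate through y.

Set F(x, y) = (left side) − (right side), so the curve is F = 0. Differentiating each term of F:
  d/dx[-4x] = -4
  d/dx[e^(x + y)] = (y' + 1)·e^(x + y)
  d/dx[-2] = 0

Collecting, the y'-free part is the partial derivative in x and the y' coefficient is the partial derivative in y:
  ∂F/∂x = e^(x + y) - 4
  ∂F/∂y = e^(x + y)

so d/dx[F(x, y(x))] = ∂F/∂x + (∂F/∂y)·y' = 0. Rearranging,
  dy/dx = -(∂F/∂x)/(∂F/∂y) = -(e^(x + y) - 4)/(e^(x + y)) = 4e^(-x - y) - 1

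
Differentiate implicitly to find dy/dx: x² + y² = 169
Take d/dx of both sides. Since y is implicitly a function of x, the chain rule attaches a y' = dy/dx factor whenever we differentiate through y.

Set F(x, y) = (left side) − (right side), so the curve is F = 0. Differentiating each term of F:
  d/dx[x^2] = 2x
  d/dx[y^2] = 2y·y'
  d/dx[-169] = 0

Collecting, the y'-free part is the partial derivative in x and the y' coefficient is the partial derivative in y:
  ∂F/∂x = 2x
  ∂F/∂y = 2y

so d/dx[F(x, y(x))] = ∂F/∂x + (∂F/∂y)·y' = 0. Rearranging,
  dy/dx = -(∂F/∂x)/(∂F/∂y) = -(2x)/(2y) = -x/y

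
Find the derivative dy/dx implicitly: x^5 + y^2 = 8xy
Differentiate both sides with respect to x, treating y as y(x). By the chain rule, any term containing y contributes a factor of y' = dy/dx when we differentiate it.

Move every term to one side and write the relation as F(x, y) = 0. Term by term,
  d/dx[x^5] = 5x^4
  d/dx[-8xy] = -8x·y' - 8y
  d/dx[y^2] = 2y·y'

The pieces without y' make up ∂F/∂x and the coefficient of y' is ∂F/∂y:
  ∂F/∂x = 5x^4 - 8y,
  ∂F/∂y = -8x + 2y.

Since d/dx[F] = ∂F/∂x + (∂F/∂y)·y' = 0, solve for y':
  (∂F/∂y)·y' = -∂F/∂x
  dy/dx = -(∂F/∂x)/(∂F/∂y) = -(5x^4 - 8y)/(-8x + 2y) = (5x^4 - 8y)/(2(4x - y))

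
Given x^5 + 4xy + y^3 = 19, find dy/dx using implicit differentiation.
Differentiate the relation implicitly: treat y = y(x) and apply the chain rule, so every y-derivative picks up a y' = dy/dx factor.

With everything moved to the left-hand side, differentiate term by term:
  d/dx[x^5] = 5x^4
  d/dx[4xy] = 4x·y' + 4y
  d/dx[y^3] = 3y^2·y'
  d/dx[-19] = 0

Separating the contributions that come from x directly and those that come through y:
  without y':      5x^4 + 4y
  multiplying y':  4x + 3y^2

so (5x^4 + 4y) + (4x + 3y^2)·y' = 0, and therefore
  dy/dx = -(5x^4 + 4y)/(4x + 3y^2) = (-5x^4 - 4y)/(4x + 3y^2)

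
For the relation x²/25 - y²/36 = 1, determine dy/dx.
Apply d/dx to both sides, remembering that y depends on x. Each occurrence of y therefore brings in a y' = dy/dx via the chain rule.

With F(x, y) equal to the left-hand side minus the right, differentiate F term by term:
  d/dx[x^2/25] = 2x/25
  d/dx[-y^2/36] = -y·y'/18
  d/dx[-1] = 0
Adding these up, d/dx[F] = 0 becomes
  (2x/25) + (-y/18)·y' = 0,
so isolating y',
  dy/dx = -(2x/25)/(-y/18) = 36x/(25y)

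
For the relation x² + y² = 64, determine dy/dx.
Differentiate both sides with respect to x, treating y as y(x). By the chain rule, any term containing y contributes a factor of y' = dy/dx when we differentiate it.

Move every term to one side and write the relation as F(x, y) = 0. Term by term,
  d/dx[x^2] = 2x
  d/dx[y^2] = 2y·y'
  d/dx[-64] = 0

The pieces without y' make up ∂F/∂x and the coefficient of y' is ∂F/∂y:
  ∂F/∂x = 2x,
  ∂F/∂y = 2y.

Since d/dx[F] = ∂F/∂x + (∂F/∂y)·y' = 0, solve for y':
  (∂F/∂y)·y' = -∂F/∂x
  dy/dx = -(∂F/∂x)/(∂F/∂y) = -(2x)/(2y) = -x/y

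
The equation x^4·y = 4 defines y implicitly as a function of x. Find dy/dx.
Differentiate the relation implicitly: treat y = y(x) and apply the chain rule, so every y-derivative picks up a y' = dy/dx factor.

With everything moved to the left-hand side, differentiate term by term:
  d/dx[x^4y] = x^4·y' + 4x^3y
  d/dx[-4] = 0

Separating the contributions that come from x directly and those that come through y:
  without y':      4x^3y
  multiplying y':  x^4

so (4x^3y) + (x^4)·y' = 0, and therefore
  dy/dx = -(4x^3y)/(x^4) = -4y/x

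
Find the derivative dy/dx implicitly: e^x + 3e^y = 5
Differentiate the relation implicitly: treat y = y(x) and apply the chain rule, so every y-derivative picks up a y' = dy/dx factor.

With everything moved to the left-hand side, differentiate term by term:
  d/dx[e^(x)] = e^(x)
  d/dx[3e^(y)] = 3·y'·e^(y)
  d/dx[-5] = 0

Separating the contributions that come from x directly and those that come through y:
  without y':      e^(x)
  multiplying y':  3e^(y)

so (e^(x)) + (3e^(y))·y' = 0, and therefore
  dy/dx = -(e^(x))/(3e^(y)) = -e^(x - y)/3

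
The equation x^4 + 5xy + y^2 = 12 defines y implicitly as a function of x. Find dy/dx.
Differentiate the relation implicitly: treat y = y(x) and apply the chain rule, so every y-derivative picks up a y' = dy/dx factor.

With everything moved to the left-hand side, differentiate term by term:
  d/dx[x^4] = 4x^3
  d/dx[5xy] = 5x·y' + 5y
  d/dx[y^2] = 2y·y'
  d/dx[-12] = 0

Separating the contributions that come from x directly and those that come through y:
  without y':      4x^3 + 5y
  multiplying y':  5x + 2y

so (4x^3 + 5y) + (5x + 2y)·y' = 0, and therefore
  dy/dx = -(4x^3 + 5y)/(5x + 2y) = (-4x^3 - 5y)/(5x + 2y)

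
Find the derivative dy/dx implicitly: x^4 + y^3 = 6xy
Take d/dx of both sides. Since y is implicitly a function of x, the chain rule attaches a y' = dy/dx factor whenever we differentiate through y.

Set F(x, y) = (left side) − (right side), so the curve is F = 0. Differentiating each term of F:
  d/dx[x^4] = 4x^3
  d/dx[-6xy] = -6x·y' - 6y
  d/dx[y^3] = 3y^2·y'

Collecting, the y'-free part is the partial derivative in x and the y' coefficient is the partial derivative in y:
  ∂F/∂x = 4x^3 - 6y
  ∂F/∂y = -6x + 3y^2

so d/dx[F(x, y(x))] = ∂F/∂x + (∂F/∂y)·y' = 0. Rearranging,
  dy/dx = -(∂F/∂x)/(∂F/∂y) = -(4x^3 - 6y)/(-6x + 3y^2) = 2(2x^3 - 3y)/(3(2x - y^2))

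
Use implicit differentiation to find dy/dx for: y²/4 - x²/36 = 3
Apply d/dx to both sides, remembering that y depends on x. Each occurrence of y therefore brings in a y' = dy/dx via the chain rule.

With F(x, y) equal to the left-hand side minus the right, differentiate F term by term:
  d/dx[-x^2/36] = -x/18
  d/dx[y^2/4] = y·y'/2
  d/dx[-3] = 0
Adding these up, d/dx[F] = 0 becomes
  (-x/18) + (y/2)·y' = 0,
so isolating y',
  dy/dx = -(-x/18)/(y/2) = x/(9y)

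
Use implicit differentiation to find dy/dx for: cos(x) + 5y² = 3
Apply d/dx to both sides, remembering that y depends on x. Each occurrence of y therefore brings in a y' = dy/dx via the chain rule.

With F(x, y) equal to the left-hand side minus the right, differentiate F term by term:
  d/dx[5y^2] = 10y·y'
  d/dx[cos(x)] = -sin(x)
  d/dx[-3] = 0
Adding these up, d/dx[F] = 0 becomes
  (-sin(x)) + (10y)·y' = 0,
so isolating y',
  dy/dx = -(-sin(x))/(10y) = sin(x)/(10y)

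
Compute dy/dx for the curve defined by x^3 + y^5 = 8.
Apply d/dx to both sides, remembering that y depends on x. Each occurrence of y therefore brings in a y' = dy/dx via the chain rule.

With F(x, y) equal to the left-hand side minus the right, differentiate F term by term:
  d/dx[x^3] = 3x^2
  d/dx[y^5] = 5y^4·y'
  d/dx[-8] = 0
Adding these up, d/dx[F] = 0 becomes
  (3x^2) + (5y^4)·y' = 0,
so isolating y',
  dy/dx = -(3x^2)/(5y^4) = -3x^2/(5y^4)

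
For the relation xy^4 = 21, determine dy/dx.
Take d/dx of both sides. Since y is implicitly a function of x, the chain rule attaches a y' = dy/dx factor whenever we differentiate through y.

Set F(x, y) = (left side) − (right side), so the curve is F = 0. Differentiating each term of F:
  d/dx[xy^4] = 4xy^3·y' + y^4
  d/dx[-21] = 0

Collecting, the y'-free part is the partial derivative in x and the y' coefficient is the partial derivative in y:
  ∂F/∂x = y^4
  ∂F/∂y = 4xy^3

so d/dx[F(x, y(x))] = ∂F/∂x + (∂F/∂y)·y' = 0. Rearranging,
  dy/dx = -(∂F/∂x)/(∂F/∂y) = -(y^4)/(4xy^3) = -y/(4x)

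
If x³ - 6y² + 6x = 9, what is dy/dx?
Apply d/dx to both sides, remembering that y depends on x. Each occurrence of y therefore brings in a y' = dy/dx via the chain rule.

With F(x, y) equal to the left-hand side minus the right, differentiate F term by term:
  d/dx[x^3] = 3x^2
  d/dx[6x] = 6
  d/dx[-6y^2] = -12y·y'
  d/dx[-9] = 0
Adding these up, d/dx[F] = 0 becomes
  (3x^2 + 6) + (-12y)·y' = 0,
so isolating y',
  dy/dx = -(3x^2 + 6)/(-12y) = (x^2 + 2)/(4y)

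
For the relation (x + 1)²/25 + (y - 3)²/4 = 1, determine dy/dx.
Apply d/dx to both sides, remembering that y depends on x. Each occurrence of y therefore brings in a y' = dy/dx via the chain rule.

With F(x, y) equal to the left-hand side minus the right, differentiate F term by term:
  d/dx[(x + 1)^2/25] = 2x/25 + 2/25
  d/dx[(y - 3)^2/4] = y'(y - 3)/2
  d/dx[-1] = 0
Adding these up, d/dx[F] = 0 becomes
  (2x/25 + 2/25) + (y/2 - 3/2)·y' = 0,
so isolating y',
  dy/dx = -(2x/25 + 2/25)/(y/2 - 3/2)
        = -(2(x + 1)/25)/((y - 3)/2) = 4(-x - 1)/(25(y - 3))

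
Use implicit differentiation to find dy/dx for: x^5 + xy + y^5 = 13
Differentiate both sides with respect to x, treating y as y(x). By the chain rule, any term containing y contributes a factor of y' = dy/dx when we differentiate it.

Move every term to one side and write the relation as F(x, y) = 0. Term by term,
  d/dx[x^5] = 5x^4
  d/dx[xy] = x·y' + y
  d/dx[y^5] = 5y^4·y'
  d/dx[-13] = 0

The pieces without y' make up ∂F/∂x and the coefficient of y' is ∂F/∂y:
  ∂F/∂x = 5x^4 + y,
  ∂F/∂y = x + 5y^4.

Since d/dx[F] = ∂F/∂x + (∂F/∂y)·y' = 0, solve for y':
  (∂F/∂y)·y' = -∂F/∂x
  dy/dx = -(∂F/∂x)/(∂F/∂y) = -(5x^4 + y)/(x + 5y^4) = (-5x^4 - y)/(x + 5y^4)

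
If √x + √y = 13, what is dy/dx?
Take d/dx of both sides. Since y is implicitly a function of x, the chain rule attaches a y' = dy/dx factor whenever we differentiate through y.

Set F(x, y) = (left side) − (right side), so the curve is F = 0. Differentiating each term of F:
  d/dx[√(x)] = 1/(2√(x))
  d/dx[√(y)] = y'/(2√(y))
  d/dx[-13] = 0

Collecting, the y'-free part is the partial derivative in x and the y' coefficient is the partial derivative in y:
  ∂F/∂x = 1/(2√(x))
  ∂F/∂y = 1/(2√(y))

so d/dx[F(x, y(x))] = ∂F/∂x + (∂F/∂y)·y' = 0. Rearranging,
  dy/dx = -(∂F/∂x)/(∂F/∂y) = -(1/(2√(x)))/(1/(2√(y))) = -√(y)/√(x)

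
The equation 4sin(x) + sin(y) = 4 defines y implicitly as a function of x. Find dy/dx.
Differentiate the relation implicitly: treat y = y(x) and apply the chain rule, so every y-derivative picks up a y' = dy/dx factor.

With everything moved to the left-hand side, differentiate term by term:
  d/dx[4sin(x)] = 4cos(x)
  d/dx[sin(y)] = y'·cos(y)
  d/dx[-4] = 0

Separating the contributions that come from x directly and those that come through y:
  without y':      4cos(x)
  multiplying y':  cos(y)

so (4cos(x)) + (cos(y))·y' = 0, and therefore
  dy/dx = -(4cos(x))/(cos(y)) = -4cos(x)/cos(y)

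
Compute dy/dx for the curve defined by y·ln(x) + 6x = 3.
Take d/dx of both sides. Since y is implicitly a function of x, the chain rule attaches a y' = dy/dx factor whenever we differentiate through y.

Set F(x, y) = (left side) − (right side), so the curve is F = 0. Differentiating each term of F:
  d/dx[6x] = 6
  d/dx[y·ln(x)] = y'·ln(x) + y/x
  d/dx[-3] = 0

Collecting, the y'-free part is the partial derivative in x and the y' coefficient is the partial derivative in y:
  ∂F/∂x = 6 + y/x
  ∂F/∂y = ln(x)

so d/dx[F(x, y(x))] = ∂F/∂x + (∂F/∂y)·y' = 0. Rearranging,
  dy/dx = -(∂F/∂x)/(∂F/∂y) = -(6 + y/x)/(ln(x))
        = -((6x + y)/x)/(ln(x)) = (-6x - y)/(x·ln(x))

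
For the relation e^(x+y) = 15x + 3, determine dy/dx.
Take d/dx of both sides. Since y is implicitly a function of x, the chain rule attaches a y' = dy/dx factor whenever we differentiate through y.

Set F(x, y) = (left side) − (right side), so the curve is F = 0. Differentiating each term of F:
  d/dx[-15x] = -15
  d/dx[e^(x + y)] = (y' + 1)·e^(x + y)
  d/dx[-3] = 0

Collecting, the y'-free part is the partial derivative in x and the y' coefficient is the partial derivative in y:
  ∂F/∂x = e^(x + y) - 15
  ∂F/∂y = e^(x + y)

so d/dx[F(x, y(x))] = ∂F/∂x + (∂F/∂y)·y' = 0. Rearranging,
  dy/dx = -(∂F/∂x)/(∂F/∂y) = -(e^(x + y) - 15)/(e^(x + y)) = 15e^(-x - y) - 1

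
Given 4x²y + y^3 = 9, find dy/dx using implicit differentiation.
Differentiate the relation implicitly: treat y = y(x) and apply the chain rule, so every y-derivative picks up a y' = dy/dx factor.

With everything moved to the left-hand side, differentiate term by term:
  d/dx[4x^2y] = 4x^2·y' + 8xy
  d/dx[y^3] = 3y^2·y'
  d/dx[-9] = 0

Separating the contributions that come from x directly and those that come through y:
  without y':      8xy
  multiplying y':  4x^2 + 3y^2

so (8xy) + (4x^2 + 3y^2)·y' = 0, and therefore
  dy/dx = -(8xy)/(4x^2 + 3y^2) = -8xy/(4x^2 + 3y^2)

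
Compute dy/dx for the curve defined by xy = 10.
Apply d/dx to both sides, remembering that y depends on x. Each occurrence of y therefore brings in a y' = dy/dx via the chain rule.

With F(x, y) equal to the left-hand side minus the right, differentiate F term by term:
  d/dx[xy] = x·y' + y
  d/dx[-10] = 0
Adding these up, d/dx[F] = 0 becomes
  (y) + (x)·y' = 0,
so isolating y',
  dy/dx = -(y)/(x) = -y/x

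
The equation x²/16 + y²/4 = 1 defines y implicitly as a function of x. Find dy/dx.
Differentiate both sides with respect to x, treating y as y(x). By the chain rule, any term containing y contributes a factor of y' = dy/dx when we differentiate it.

Move every term to one side and write the relation as F(x, y) = 0. Term by term,
  d/dx[x^2/16] = x/8
  d/dx[y^2/4] = y·y'/2
  d/dx[-1] = 0

The pieces without y' make up ∂F/∂x and the coefficient of y' is ∂F/∂y:
  ∂F/∂x = x/8,
  ∂F/∂y = y/2.

Since d/dx[F] = ∂F/∂x + (∂F/∂y)·y' = 0, solve for y':
  (∂F/∂y)·y' = -∂F/∂x
  dy/dx = -(∂F/∂x)/(∂F/∂y) = -(x/8)/(y/2) = -x/(4y)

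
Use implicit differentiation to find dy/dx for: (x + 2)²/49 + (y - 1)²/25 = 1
Differentiate the relation implicitly: treat y = y(x) and apply the chain rule, so every y-derivative picks up a y' = dy/dx factor.

With everything moved to the left-hand side, differentiate term by term:
  d/dx[(x + 2)^2/49] = 2x/49 + 4/49
  d/dx[(y - 1)^2/25] = 2·y'(y - 1)/25
  d/dx[-1] = 0

Separating the contributions that come from x directly and those that come through y:
  without y':      2x/49 + 4/49
  multiplying y':  2y/25 - 2/25

so (2x/49 + 4/49) + (2y/25 - 2/25)·y' = 0, and therefore
  dy/dx = -(2x/49 + 4/49)/(2y/25 - 2/25)
        = -(2(x + 2)/49)/(2(y - 1)/25) = 25(-x - 2)/(49(y - 1))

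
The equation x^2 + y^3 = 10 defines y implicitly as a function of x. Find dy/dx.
Differentiate both sides with respect to x, treating y as y(x). By the chain rule, any term containing y contributes a factor of y' = dy/dx when we differentiate it.

Move every term to one side and write the relation as F(x, y) = 0. Term by term,
  d/dx[x^2] = 2x
  d/dx[y^3] = 3y^2·y'
  d/dx[-10] = 0

The pieces without y' make up ∂F/∂x and the coefficient of y' is ∂F/∂y:
  ∂F/∂x = 2x,
  ∂F/∂y = 3y^2.

Since d/dx[F] = ∂F/∂x + (∂F/∂y)·y' = 0, solve for y':
  (∂F/∂y)·y' = -∂F/∂x
  dy/dx = -(∂F/∂x)/(∂F/∂y) = -(2x)/(3y^2) = -2x/(3y^2)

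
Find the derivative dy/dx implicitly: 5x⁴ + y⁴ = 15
Take d/dx of both sides. Since y is implicitly a function of x, the chain rule attaches a y' = dy/dx factor whenever we differentiate through y.

Set F(x, y) = (left side) − (right side), so the curve is F = 0. Differentiating each term of F:
  d/dx[5x^4] = 20x^3
  d/dx[y^4] = 4y^3·y'
  d/dx[-15] = 0

Collecting, the y'-free part is the partial derivative in x and the y' coefficient is the partial derivative in y:
  ∂F/∂x = 20x^3
  ∂F/∂y = 4y^3

so d/dx[F(x, y(x))] = ∂F/∂x + (∂F/∂y)·y' = 0. Rearranging,
  dy/dx = -(∂F/∂x)/(∂F/∂y) = -(20x^3)/(4y^3) = -5x^3/y^3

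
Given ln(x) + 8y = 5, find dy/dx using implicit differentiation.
Differentiate the relation implicitly: treat y = y(x) and apply the chain rule, so every y-derivative picks up a y' = dy/dx factor.

With everything moved to the left-hand side, differentiate term by term:
  d/dx[8y] = 8·y'
  d/dx[ln(x)] = 1/x
  d/dx[-5] = 0

Separating the contributions that come from x directly and those that come through y:
  without y':      1/x
  multiplying y':  8

so (1/x) + (8)·y' = 0, and therefore
  dy/dx = -(1/x)/(8) = -1/(8x)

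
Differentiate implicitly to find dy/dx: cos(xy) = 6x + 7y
Apply d/dx to both sides, remembering that y depends on x. Each occurrence of y therefore brings in a y' = dy/dx via the chain rule.

With F(x, y) equal to the left-hand side minus the right, differentiate F term by term:
  d/dx[-6x] = -6
  d/dx[-7y] = -7·y'
  d/dx[cos(xy)] = -(x·y' + y)·sin(xy)
Adding these up, d/dx[F] = 0 becomes
  (-y·sin(xy) - 6) + (-x·sin(xy) - 7)·y' = 0,
so isolating y',
  dy/dx = -(-y·sin(xy) - 6)/(-x·sin(xy) - 7) = -(y·sin(xy) + 6)/(x·sin(xy) + 7)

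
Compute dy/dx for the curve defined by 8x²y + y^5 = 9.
Differentiate both sides with respect to x, treating y as y(x). By the chain rule, any term containing y contributes a factor of y' = dy/dx when we differentiate it.

Move every term to one side and write the relation as F(x, y) = 0. Term by term,
  d/dx[8x^2y] = 8x^2·y' + 16xy
  d/dx[y^5] = 5y^4·y'
  d/dx[-9] = 0

The pieces without y' make up ∂F/∂x and the coefficient of y' is ∂F/∂y:
  ∂F/∂x = 16xy,
  ∂F/∂y = 8x^2 + 5y^4.

Since d/dx[F] = ∂F/∂x + (∂F/∂y)·y' = 0, solve for y':
  (∂F/∂y)·y' = -∂F/∂x
  dy/dx = -(∂F/∂x)/(∂F/∂y) = -(16xy)/(8x^2 + 5y^4) = -16xy/(8x^2 + 5y^4)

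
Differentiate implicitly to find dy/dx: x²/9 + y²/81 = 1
Take d/dx of both sides. Since y is implicitly a function of x, the chain rule attaches a y' = dy/dx factor whenever we differentiate through y.

Set F(x, y) = (left side) − (right side), so the curve is F = 0. Differentiating each term of F:
  d/dx[x^2/9] = 2x/9
  d/dx[y^2/81] = 2y·y'/81
  d/dx[-1] = 0

Collecting, the y'-free part is the partial derivative in x and the y' coefficient is the partial derivative in y:
  ∂F/∂x = 2x/9
  ∂F/∂y = 2y/81

so d/dx[F(x, y(x))] = ∂F/∂x + (∂F/∂y)·y' = 0. Rearranging,
  dy/dx = -(∂F/∂x)/(∂F/∂y) = -(2x/9)/(2y/81) = -9x/y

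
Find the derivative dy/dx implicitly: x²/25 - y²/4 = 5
Apply d/dx to both sides, remembering that y depends on x. Each occurrence of y therefore brings in a y' = dy/dx via the chain rule.

With F(x, y) equal to the left-hand side minus the right, differentiate F term by term:
  d/dx[x^2/25] = 2x/25
  d/dx[-y^2/4] = -y·y'/2
  d/dx[-5] = 0
Adding these up, d/dx[F] = 0 becomes
  (2x/25) + (-y/2)·y' = 0,
so isolating y',
  dy/dx = -(2x/25)/(-y/2) = 4x/(25y)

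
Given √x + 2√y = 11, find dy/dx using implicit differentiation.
Take d/dx of both sides. Since y is implicitly a function of x, the chain rule attaches a y' = dy/dx factor whenever we differentiate through y.

Set F(x, y) = (left side) − (right side), so the curve is F = 0. Differentiating each term of F:
  d/dx[√(x)] = 1/(2√(x))
  d/dx[2√(y)] = y'/√(y)
  d/dx[-11] = 0

Collecting, the y'-free part is the partial derivative in x and the y' coefficient is the partial derivative in y:
  ∂F/∂x = 1/(2√(x))
  ∂F/∂y = 1/√(y)

so d/dx[F(x, y(x))] = ∂F/∂x + (∂F/∂y)·y' = 0. Rearranging,
  dy/dx = -(∂F/∂x)/(∂F/∂y) = -(1/(2√(x)))/(1/√(y)) = -√(y)/(2√(x))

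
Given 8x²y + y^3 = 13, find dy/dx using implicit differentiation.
Take d/dx of both sides. Since y is implicitly a function of x, the chain rule attaches a y' = dy/dx factor whenever we differentiate through y.

Set F(x, y) = (left side) − (right side), so the curve is F = 0. Differentiating each term of F:
  d/dx[8x^2y] = 8x^2·y' + 16xy
  d/dx[y^3] = 3y^2·y'
  d/dx[-13] = 0

Collecting, the y'-free part is the partial derivative in x and the y' coefficient is the partial derivative in y:
  ∂F/∂x = 16xy
  ∂F/∂y = 8x^2 + 3y^2

so d/dx[F(x, y(x))] = ∂F/∂x + (∂F/∂y)·y' = 0. Rearranging,
  dy/dx = -(∂F/∂x)/(∂F/∂y) = -(16xy)/(8x^2 + 3y^2) = -16xy/(8x^2 + 3y^2)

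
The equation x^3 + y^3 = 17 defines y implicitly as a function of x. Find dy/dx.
Differentiate both sides with respect to x, treating y as y(x). By the chain rule, any term containing y contributes a factor of y' = dy/dx when we differentiate it.

Move every term to one side and write the relation as F(x, y) = 0. Term by term,
  d/dx[x^3] = 3x^2
  d/dx[y^3] = 3y^2·y'
  d/dx[-17] = 0

The pieces without y' make up ∂F/∂x and the coefficient of y' is ∂F/∂y:
  ∂F/∂x = 3x^2,
  ∂F/∂y = 3y^2.

Since d/dx[F] = ∂F/∂x + (∂F/∂y)·y' = 0, solve for y':
  (∂F/∂y)·y' = -∂F/∂x
  dy/dx = -(∂F/∂x)/(∂F/∂y) = -(3x^2)/(3y^2) = -x^2/y^2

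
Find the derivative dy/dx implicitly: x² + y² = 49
Differentiate both sides with respect to x, treating y as y(x). By the chain rule, any term containing y contributes a factor of y' = dy/dx when we differentiate it.

Move every term to one side and write the relation as F(x, y) = 0. Term by term,
  d/dx[x^2] = 2x
  d/dx[y^2] = 2y·y'
  d/dx[-49] = 0

The pieces without y' make up ∂F/∂x and the coefficient of y' is ∂F/∂y:
  ∂F/∂x = 2x,
  ∂F/∂y = 2y.

Since d/dx[F] = ∂F/∂x + (∂F/∂y)·y' = 0, solve for y':
  (∂F/∂y)·y' = -∂F/∂x
  dy/dx = -(∂F/∂x)/(∂F/∂y) = -(2x)/(2y) = -x/y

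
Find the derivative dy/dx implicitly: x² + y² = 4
Apply d/dx to both sides, remembering that y depends on x. Each occurrence of y therefore brings in a y' = dy/dx via the chain rule.

With F(x, y) equal to the left-hand side minus the right, differentiate F term by term:
  d/dx[x^2] = 2x
  d/dx[y^2] = 2y·y'
  d/dx[-4] = 0
Adding these up, d/dx[F] = 0 becomes
  (2x) + (2y)·y' = 0,
so isolating y',
  dy/dx = -(2x)/(2y) = -x/y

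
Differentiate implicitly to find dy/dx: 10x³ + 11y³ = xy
Differentiate the relation implicitly: treat y = y(x) and apply the chain rule, so every y-derivative picks up a y' = dy/dx factor.

With everything moved to the left-hand side, differentiate term by term:
  d/dx[10x^3] = 30x^2
  d/dx[-xy] = -x·y' - y
  d/dx[11y^3] = 33y^2·y'

Separating the contributions that come from x directly and those that come through y:
  without y':      30x^2 - y
  multiplying y':  -x + 33y^2

so (30x^2 - y) + (-x + 33y^2)·y' = 0, and therefore
  dy/dx = -(30x^2 - y)/(-x + 33y^2) = (30x^2 - y)/(x - 33y^2)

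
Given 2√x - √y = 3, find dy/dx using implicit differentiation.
Apply d/dx to both sides, remembering that y depends on x. Each occurrence of y therefore brings in a y' = dy/dx via the chain rule.

With F(x, y) equal to the left-hand side minus the right, differentiate F term by term:
  d/dx[2√(x)] = 1/√(x)
  d/dx[-√(y)] = -y'/(2√(y))
  d/dx[-3] = 0
Adding these up, d/dx[F] = 0 becomes
  (1/√(x)) + (-1/(2√(y)))·y' = 0,
so isolating y',
  dy/dx = -(1/√(x))/(-1/(2√(y))) = 2√(y)/√(x)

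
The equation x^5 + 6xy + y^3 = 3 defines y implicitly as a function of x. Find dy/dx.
Take d/dx of both sides. Since y is implicitly a function of x, the chain rule attaches a y' = dy/dx factor whenever we differentiate through y.

Set F(x, y) = (left side) − (right side), so the curve is F = 0. Differentiating each term of F:
  d/dx[x^5] = 5x^4
  d/dx[6xy] = 6x·y' + 6y
  d/dx[y^3] = 3y^2·y'
  d/dx[-3] = 0

Collecting, the y'-free part is the partial derivative in x and the y' coefficient is the partial derivative in y:
  ∂F/∂x = 5x^4 + 6y
  ∂F/∂y = 6x + 3y^2

so d/dx[F(x, y(x))] = ∂F/∂x + (∂F/∂y)·y' = 0. Rearranging,
  dy/dx = -(∂F/∂x)/(∂F/∂y) = -(5x^4 + 6y)/(6x + 3y^2) = (-5x^4 - 6y)/(3(2x + y^2))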